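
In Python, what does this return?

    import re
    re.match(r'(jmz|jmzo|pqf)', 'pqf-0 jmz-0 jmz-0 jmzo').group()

'pqf'

`re.match` only tries the pattern at the start of the string.
The match spans [0:3] → 'pqf'.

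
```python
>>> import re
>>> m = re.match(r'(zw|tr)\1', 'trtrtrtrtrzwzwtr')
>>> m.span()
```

(0, 4)

`\1` has to match the exact text group 1 already captured.
With `match`, the pattern is implicitly anchored at the beginning.
The match spans [0:4] → 'trtr'.
Captured: group 1 = 'tr'.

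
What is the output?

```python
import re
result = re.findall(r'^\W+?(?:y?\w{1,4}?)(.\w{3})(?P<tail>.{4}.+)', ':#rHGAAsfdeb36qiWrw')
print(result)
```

[('HGAA', 'sfdeb36qiWrw')]

Pattern: anchored at the start of the string; then one or more of a non-word character (lazy); then optionally a literal 'y', then 1 to 4 of a word character (lazy) (non-capturing group); then any character, then exactly 3 of a word character (captured); then exactly 4 of any character, then one or more of any character (captured as 'tail').
A non-greedy quantifier consumes as few characters as it can — just enough that the remainder of the pattern still matches from where it stops; whatever follows it matches normally.
Matches: at [0:19] match ':#rHGAAsfdeb36qiWrw', groups = ('HGAA', 'sfdeb36qiWrw').
With 2 capturing groups, `findall` returns a 2-tuple per match.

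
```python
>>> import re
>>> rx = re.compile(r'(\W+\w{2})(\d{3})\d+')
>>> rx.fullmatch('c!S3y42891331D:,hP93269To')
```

None

`re.fullmatch` requires the pattern to consume the entire string.
Here there's no way to consume every character, so the call returns None.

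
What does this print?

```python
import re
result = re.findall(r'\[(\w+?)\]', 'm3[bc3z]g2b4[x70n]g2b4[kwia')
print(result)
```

['bc3z', 'x70n']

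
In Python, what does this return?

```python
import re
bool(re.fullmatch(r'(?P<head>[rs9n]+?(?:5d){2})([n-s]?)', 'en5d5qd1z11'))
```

This matches one or more of one of [rs9n] (lazy), then the literal '5d' repeated 2 times (captured as 'head'); then optionally a character in [n-s] (captured).
`re.fullmatch` is like wrapping the pattern in `^…$` (in single-line mode).
Here there's no way to consume every character, so the call returns None, and `bool(None)` is False.

False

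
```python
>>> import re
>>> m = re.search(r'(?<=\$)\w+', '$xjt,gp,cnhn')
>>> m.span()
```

Because the assertion is zero-width, the text it checks is not consumed and won't appear in the result.
The match spans [1:4] → 'xjt'.

(1, 4)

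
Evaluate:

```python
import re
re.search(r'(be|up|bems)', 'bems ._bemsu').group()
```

'be'

Branches in `(...|...)` are attempted left-to-right; the first branch that allows the whole pattern to succeed is taken.
`search` walks the string left to right and returns the first match it finds.
The match spans [0:2] → 'be'.
Captured: group 1 = 'be'.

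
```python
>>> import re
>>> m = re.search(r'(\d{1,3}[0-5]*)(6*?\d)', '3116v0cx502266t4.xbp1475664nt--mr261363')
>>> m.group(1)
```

'311'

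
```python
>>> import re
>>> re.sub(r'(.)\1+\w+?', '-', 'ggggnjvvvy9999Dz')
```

'-j--z'

After group 1 captures some text, `\1` only succeeds where that same text appears again.
Matches: at [0:5] → 'ggggn'; at [6:10] → 'vvvy'; at [10:15] → '9999D'.
Every occurrence is swapped for '-'.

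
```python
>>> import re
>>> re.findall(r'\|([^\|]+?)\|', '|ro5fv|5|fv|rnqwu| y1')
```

Walking the string: at [0:7] match '|ro5fv|', group 1 = 'ro5fv'; at [8:12] match '|fv|', group 1 = 'fv'.
With a single group, `findall` returns only what that group captured — 2 items.

['ro5fv', 'fv']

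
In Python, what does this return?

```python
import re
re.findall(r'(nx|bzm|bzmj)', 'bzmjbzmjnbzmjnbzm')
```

['bzm', 'bzm', 'bzm', 'bzm']

Alternation tries branches left to right and keeps the first one that lets the overall match succeed at that position.
Scanning left to right: at [0:3] match 'bzm', group 1 = 'bzm'; at [4:7] match 'bzm', group 1 = 'bzm'; at [9:12] match 'bzm', group 1 = 'bzm'; at [14:17] match 'bzm', group 1 = 'bzm'.
One capturing group, so `findall` returns just the captured substring from each match — 4 in all.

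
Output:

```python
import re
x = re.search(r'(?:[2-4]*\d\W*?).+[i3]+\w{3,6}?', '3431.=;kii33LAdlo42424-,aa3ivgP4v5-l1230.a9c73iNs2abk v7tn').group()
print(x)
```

3431.=;kii33LAdlo42424-,aa3ivgP4v5-l1230.a9c73iNs2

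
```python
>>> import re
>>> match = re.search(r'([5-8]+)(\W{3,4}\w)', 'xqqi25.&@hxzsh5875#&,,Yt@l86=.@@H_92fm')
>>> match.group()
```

The pattern matches one or more of a character in [5-8] (captured); then 3 to 4 of a non-word character, then a word character (captured).
`re.search` tries every starting position until one works.
The match spans [5:10] → '5.&@h'.
Captured: group 1 = '5', group 2 = '.&@h'.

'5.&@h'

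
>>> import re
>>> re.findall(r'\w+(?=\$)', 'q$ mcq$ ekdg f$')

The lookaround is zero-width — it requires the adjacent text to match without consuming it, so the asserted text isn't part of the match.
With no groups in the pattern, `findall` gives back each whole match — 3 here.

['q', 'mcq', 'f']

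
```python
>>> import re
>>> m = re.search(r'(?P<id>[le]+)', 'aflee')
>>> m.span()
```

(2, 5)

Pattern: one or more of one of [le] (captured as 'id').
`search` walks the string left to right and returns the first match it finds.
The match spans [2:5] → 'lee'.
Captured: group 1 = 'lee'.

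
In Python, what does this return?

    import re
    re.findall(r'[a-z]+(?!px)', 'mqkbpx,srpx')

`(?!…)`/`(?<!…)` only lets a position through if the neighbouring text does NOT match; no characters are consumed.
Since nothing is captured, `findall` lists the 2 matched substrings directly.

['mqkbpx', 'srpx']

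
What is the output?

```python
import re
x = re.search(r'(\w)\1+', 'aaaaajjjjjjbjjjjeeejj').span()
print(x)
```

(0, 5)

After group 1 captures some text, `\1` only succeeds where that same text appears again.
The match spans [0:5] → 'aaaaa'.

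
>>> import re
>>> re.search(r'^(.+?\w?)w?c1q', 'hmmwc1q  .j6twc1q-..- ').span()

(0, 7)

Pattern: anchored at the start of the string; then one or more of any character (lazy), then optionally a word character (captured); then optionally a literal 'w', then the literal 'c1q'.
Lazy quantifiers expand one character at a time until the remainder of the pattern can match.
`re.search` scans for the first position where the pattern succeeds.
The match spans [0:7] → 'hmmwc1q'.
Captured: group 1 = 'hmm'.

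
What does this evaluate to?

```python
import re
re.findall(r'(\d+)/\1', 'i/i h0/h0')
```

[]

`\1` is not a pattern — it's the concrete string captured by group 1, re-applied verbatim.
One capturing group, so `findall` returns just the captured substring from each match — 0 in all.
Nothing in the string satisfies the pattern, so the list is empty.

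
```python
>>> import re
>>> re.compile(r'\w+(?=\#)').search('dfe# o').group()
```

Lookahead/lookbehind check context without consuming it, so the matched span excludes the asserted characters.
The match spans [0:3] → 'dfe'.

'dfe'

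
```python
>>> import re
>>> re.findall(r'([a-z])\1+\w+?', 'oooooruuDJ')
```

After group 1 captures some text, `\1` only succeeds where that same text appears again.
`findall` collects group 1 from each match (2 total).

['o', 'u']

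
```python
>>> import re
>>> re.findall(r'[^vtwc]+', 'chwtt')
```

['h']

Pattern: one or more of any character except [vtwc].
Walking the string: at [1:2] → 'h'.
With no groups in the pattern, `findall` gives back each whole match — 1 here.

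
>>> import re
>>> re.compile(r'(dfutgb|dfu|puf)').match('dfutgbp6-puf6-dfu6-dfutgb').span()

(0, 6)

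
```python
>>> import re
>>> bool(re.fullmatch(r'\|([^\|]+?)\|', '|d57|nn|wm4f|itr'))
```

False

For `fullmatch`, every character of the input must be accounted for by the pattern.
Here the string isn't matched end-to-end, so the call returns None, and `bool(None)` is False.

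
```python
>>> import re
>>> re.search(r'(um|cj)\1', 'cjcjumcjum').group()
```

'cjcj'

After group 1 captures some text, `\1` only succeeds where that same text appears again.
The match spans [0:4] → 'cjcj'.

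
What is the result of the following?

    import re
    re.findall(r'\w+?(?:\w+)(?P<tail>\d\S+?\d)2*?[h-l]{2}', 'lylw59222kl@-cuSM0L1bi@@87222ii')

['2kl@-cuSM0L1bi@@87']

This matches one or more of a word character (lazy); then one or more of a word character (non-capturing group); then a digit, then one or more of a non-whitespace character (lazy), then a digit (captured as 'tail'); then zero or more of the literal '2' (lazy), then exactly 2 of a character in [h-l].
Because there's exactly one group, `findall` drops the full match and keeps group 1 from the one hit.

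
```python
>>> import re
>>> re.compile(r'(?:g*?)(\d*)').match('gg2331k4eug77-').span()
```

This matches zero or more of a literal 'g' (lazy) (non-capturing group); then zero or more of a digit (captured).
With the lazy modifier that quantifier settles for the fewest repetitions that let the rest of the pattern succeed (the atoms after it are unaffected and can still be greedy).
With `match`, the pattern is implicitly anchored at the beginning.
The match spans [0:0] → ''.
Captured: group 1 = ''.

(0, 0)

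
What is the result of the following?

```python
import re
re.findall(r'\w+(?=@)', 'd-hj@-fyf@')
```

['hj', 'fyf']

Lookahead/lookbehind check context without consuming it, so the matched span excludes the asserted characters.
No capturing groups, so `findall` returns the 2 full match strings.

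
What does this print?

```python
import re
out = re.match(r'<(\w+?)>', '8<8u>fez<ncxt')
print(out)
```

With `match`, the pattern is implicitly anchored at the beginning.
Here the pattern fails at index 0, so the call returns None.

None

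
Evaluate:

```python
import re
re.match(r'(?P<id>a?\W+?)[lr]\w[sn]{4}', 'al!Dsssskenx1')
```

None

With `match`, the pattern is implicitly anchored at the beginning.
Here the pattern fails at index 0, so the call returns None.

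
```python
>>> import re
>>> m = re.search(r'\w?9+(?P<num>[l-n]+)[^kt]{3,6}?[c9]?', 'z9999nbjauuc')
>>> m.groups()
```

('n',)

Pattern: optionally a word character, then one or more of the literal '9'; then one or more of a character in [l-n] (captured as 'num'); then 3 to 6 of any character except [kt] (lazy), then optionally one of [c9].
A non-greedy quantifier consumes as few characters as it can — just enough that the remainder of the pattern still matches from where it stops; whatever follows it matches normally.
`search` walks the string left to right and returns the first match it finds.
The match spans [0:9] → 'z9999nbja'.
Captured: group 1 = 'n'.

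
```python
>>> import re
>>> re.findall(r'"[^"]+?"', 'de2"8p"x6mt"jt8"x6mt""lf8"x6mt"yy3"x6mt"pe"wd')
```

['"8p"', '"jt8"', '"lf8"', '"yy3"', '"pe"']

Matches: at [3:7] → '"8p"'; at [11:16] → '"jt8"'; at [21:26] → '"lf8"'; at [30:35] → '"yy3"'; at [39:43] → '"pe"'.
Since nothing is captured, `findall` lists the 5 matched substrings directly.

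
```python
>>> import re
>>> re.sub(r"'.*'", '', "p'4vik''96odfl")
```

'p96odfl'

Matches: at [1:8] → "'4vik''".
Every occurrence is swapped for ''.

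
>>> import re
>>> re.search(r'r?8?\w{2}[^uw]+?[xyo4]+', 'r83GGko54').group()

'r83GGko'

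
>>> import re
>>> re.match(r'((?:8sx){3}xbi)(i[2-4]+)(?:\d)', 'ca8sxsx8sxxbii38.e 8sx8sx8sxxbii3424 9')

None

Pattern: the literal '8sx' repeated 3 times, then the literal 'xbi' (captured); then a literal 'i', then one or more of a character in [2-4] (captured); then a digit (non-capturing group).
`match` is anchored at position 0; if the pattern doesn't fit there, it returns None.
Here the string doesn't start with a match, so the call returns None.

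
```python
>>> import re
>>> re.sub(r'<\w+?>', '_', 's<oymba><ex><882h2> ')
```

Matches: at [1:8] → '<oymba>'; at [8:12] → '<ex>'; at [12:19] → '<882h2>'.
Each match is replaced by '_'.

's___ '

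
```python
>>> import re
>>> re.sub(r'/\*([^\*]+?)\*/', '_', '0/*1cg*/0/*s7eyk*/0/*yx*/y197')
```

'0_0_0_y197'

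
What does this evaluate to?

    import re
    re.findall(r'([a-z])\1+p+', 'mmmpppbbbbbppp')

['m', 'b']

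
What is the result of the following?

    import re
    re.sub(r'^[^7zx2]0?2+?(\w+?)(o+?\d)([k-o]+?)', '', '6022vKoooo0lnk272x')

'nk272x'

A `+?`/`*?`/`{m,n}?` starts at its minimum and grows only as far as needed for what follows to match.
Each match is replaced by ''.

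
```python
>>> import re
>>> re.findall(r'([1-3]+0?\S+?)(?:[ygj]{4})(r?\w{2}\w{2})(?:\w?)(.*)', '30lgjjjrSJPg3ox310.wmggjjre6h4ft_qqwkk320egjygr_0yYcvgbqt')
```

With the lazy modifier that quantifier settles for the fewest repetitions that let the rest of the pattern succeed (the atoms after it are unaffected and can still be greedy).
Multiple groups make `findall` return tuples — one 3-tuple for the one match.

[('30l', 'rSJPg', 'ox310.wmggjjre6h4ft_qqwkk320egjygr_0yYcvgbqt')]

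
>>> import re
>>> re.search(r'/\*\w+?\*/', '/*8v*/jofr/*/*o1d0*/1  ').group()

Unlike `match`, `search` isn't anchored — it looks for the pattern anywhere in the string.
The match spans [0:6] → '/*8v*/'.

'/*8v*/'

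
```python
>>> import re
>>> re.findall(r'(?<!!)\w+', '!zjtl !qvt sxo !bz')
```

A negative assertion filters positions out without eating any characters.
Walking the string: at [2:5] → 'jtl'; at [8:10] → 'vt'; at [11:14] → 'sxo'; at [17:18] → 'z'.
Since nothing is captured, `findall` lists the 4 matched substrings directly.

['jtl', 'vt', 'sxo', 'z']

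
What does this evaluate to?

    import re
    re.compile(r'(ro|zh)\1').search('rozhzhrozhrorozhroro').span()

A backreference is literal: `\1` must see the identical characters the first group matched.
The match spans [2:6] → 'zhzh'.

(2, 6)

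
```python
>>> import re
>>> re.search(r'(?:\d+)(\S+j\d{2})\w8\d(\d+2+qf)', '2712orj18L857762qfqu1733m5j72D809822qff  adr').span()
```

The pattern matches one or more of a digit (non-capturing group); then one or more of a non-whitespace character, then a literal 'j', then exactly 2 of a digit (captured); then a word character, then the literal '8', then a digit; then one or more of a digit, then one or more of the literal '2', then the literal 'qf' (captured).
`re.search` scans for the first position where the pattern succeeds.
The match spans [0:38] → '2712orj18L857762qfqu1733m5j72D809822qf'.
Captured: group 1 = 'orj18L857762qfqu1733m5j72', group 2 = '9822qf'.

(0, 38)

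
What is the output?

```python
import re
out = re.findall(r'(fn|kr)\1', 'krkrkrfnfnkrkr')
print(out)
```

`\1` has to match the exact text group 1 already captured.
With a single group, `findall` returns only what that group captured — 3 items.

['kr', 'fn', 'kr']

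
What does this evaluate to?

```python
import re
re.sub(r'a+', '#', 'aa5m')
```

'#5m'

This matches one or more of a literal 'a'.
Matches: at [0:2] → 'aa'.
Each match is replaced by '#'.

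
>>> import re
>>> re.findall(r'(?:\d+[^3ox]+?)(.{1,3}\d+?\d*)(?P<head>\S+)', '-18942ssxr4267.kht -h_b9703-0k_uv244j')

[('sxr4267', '.kht'), ('_uv244', 'j')]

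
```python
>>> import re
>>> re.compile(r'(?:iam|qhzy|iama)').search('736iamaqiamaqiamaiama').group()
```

'iam'

Branches in `(...|...)` are attempted left-to-right; the first branch that allows the whole pattern to succeed is taken.
`search` walks the string left to right and returns the first match it finds.
The match spans [3:6] → 'iam'.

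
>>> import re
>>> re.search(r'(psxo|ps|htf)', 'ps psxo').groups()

('ps',)

Unlike `match`, `search` isn't anchored — it looks for the pattern anywhere in the string.
The match spans [0:2] → 'ps'.
Captured: group 1 = 'ps'.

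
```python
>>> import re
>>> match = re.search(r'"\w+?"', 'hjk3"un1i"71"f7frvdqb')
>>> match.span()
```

Unlike `match`, `search` isn't anchored — it looks for the pattern anywhere in the string.
The match spans [4:10] → '"un1i"'.

(4, 10)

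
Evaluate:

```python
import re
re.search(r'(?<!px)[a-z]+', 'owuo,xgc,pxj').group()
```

'owuo'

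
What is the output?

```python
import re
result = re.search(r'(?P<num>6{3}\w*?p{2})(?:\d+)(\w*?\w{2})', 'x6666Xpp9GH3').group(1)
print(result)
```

6666Xpp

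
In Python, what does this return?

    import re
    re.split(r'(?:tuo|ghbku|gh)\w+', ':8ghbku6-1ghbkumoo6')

Splitting on the pattern gives 3 pieces.

[':8', '-1', '']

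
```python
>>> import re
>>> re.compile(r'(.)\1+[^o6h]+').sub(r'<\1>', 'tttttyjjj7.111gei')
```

'<t>'

`\1` has to match the exact text group 1 already captured.
Matches: at [0:17] → 'tttttyjjj7.111gei'.
The replacement refers to a captured group, so each match is rewritten using its own captured text.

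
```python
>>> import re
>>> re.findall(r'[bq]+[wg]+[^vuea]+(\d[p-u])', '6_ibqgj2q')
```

Pattern: one or more of one of [bq], then one or more of one of [wg]; then one or more of any character except [vuea]; then a digit, then a character in [p-u] (captured).
Scanning left to right: at [3:9] match 'bqgj2q', group 1 = '2q'.
`findall` collects group 1 from the one match (1 total).

['2q']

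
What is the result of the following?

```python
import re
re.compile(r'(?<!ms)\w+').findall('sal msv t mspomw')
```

The negative lookahead/lookbehind blocks any match where the forbidden context is present.
Scanning left to right: at [0:3] → 'sal'; at [4:7] → 'msv'; at [8:9] → 't'; at [10:16] → 'mspomw'.
`findall` yields the raw match text (4 of them) because the pattern has no groups.

['sal', 'msv', 't', 'mspomw']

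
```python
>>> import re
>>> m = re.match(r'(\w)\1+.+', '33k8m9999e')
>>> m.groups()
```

The backreference `\1` re-matches whatever the first group consumed, character for character.
`re.match` only tries the pattern at the start of the string.
The match spans [0:10] → '33k8m9999e'.
Captured: group 1 = '3'.

('3',)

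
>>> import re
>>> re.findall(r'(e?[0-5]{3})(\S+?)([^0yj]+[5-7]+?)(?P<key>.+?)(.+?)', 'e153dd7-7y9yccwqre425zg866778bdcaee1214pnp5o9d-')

[('e153', 'd', 'd7-7', 'y', '9'), ('e425', 'z', 'g866778bdcaee1214pnp5', 'o', '9')]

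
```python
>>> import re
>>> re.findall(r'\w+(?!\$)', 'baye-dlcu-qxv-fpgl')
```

A negative assertion filters positions out without eating any characters.
Scanning left to right: at [0:4] → 'baye'; at [5:9] → 'dlcu'; at [10:13] → 'qxv'; at [14:18] → 'fpgl'.
Since nothing is captured, `findall` lists the 4 matched substrings directly.

['baye', 'dlcu', 'qxv', 'fpgl']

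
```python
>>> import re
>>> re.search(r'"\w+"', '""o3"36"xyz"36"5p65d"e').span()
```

(1, 5)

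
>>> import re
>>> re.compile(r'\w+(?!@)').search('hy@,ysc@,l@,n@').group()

'h'

The negative lookaround is zero-width — it rules out positions where the adjacent text would match, without consuming anything.
The match spans [0:1] → 'h'.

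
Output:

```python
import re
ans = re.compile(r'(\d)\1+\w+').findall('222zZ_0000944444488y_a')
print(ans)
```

['2']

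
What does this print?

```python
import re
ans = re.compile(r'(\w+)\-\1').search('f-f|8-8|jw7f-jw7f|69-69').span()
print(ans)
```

A backreference is literal: `\1` must see the identical characters the first group matched.
`re.search` scans for the first position where the pattern succeeds.
The match spans [0:3] → 'f-f'.
Captured: group 1 = 'f'.

(0, 3)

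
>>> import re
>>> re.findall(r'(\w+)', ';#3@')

One capturing group, so `findall` returns just the captured substring from the one match — 1 in all.

['3']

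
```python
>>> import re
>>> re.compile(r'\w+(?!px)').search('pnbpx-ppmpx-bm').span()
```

(0, 5)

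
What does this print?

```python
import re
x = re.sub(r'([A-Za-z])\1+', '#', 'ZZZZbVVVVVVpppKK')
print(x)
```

`\1` has to match the exact text group 1 already captured.
Matches: at [0:4] → 'ZZZZ'; at [5:11] → 'VVVVVV'; at [11:14] → 'ppp'; at [14:16] → 'KK'.
Each match is replaced by '#'.

#b###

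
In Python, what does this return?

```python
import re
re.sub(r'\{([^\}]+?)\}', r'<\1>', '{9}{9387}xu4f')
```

Matches: at [0:3] → '{9}'; at [3:9] → '{9387}'.
`\1` in the replacement pulls in group 1's text for each match.

'<9><9387>xu4f'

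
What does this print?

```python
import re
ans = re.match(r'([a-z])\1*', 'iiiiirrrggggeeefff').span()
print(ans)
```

(0, 5)

The backreference `\1` re-matches whatever the first group consumed, character for character.
`re.match` won't scan ahead — the pattern has to work from the very first character.
The match spans [0:5] → 'iiiii'.
Captured: group 1 = 'i'.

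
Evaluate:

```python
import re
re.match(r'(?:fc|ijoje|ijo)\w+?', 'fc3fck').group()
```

'fc3'

`re.match` won't scan ahead — the pattern has to work from the very first character.
The match spans [0:3] → 'fc3'.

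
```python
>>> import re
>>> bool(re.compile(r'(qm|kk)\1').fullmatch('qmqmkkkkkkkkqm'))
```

False

A backreference is literal: `\1` must see the identical characters the first group matched.
`fullmatch` succeeds only if the pattern covers the string from start to end.
Here the string isn't matched end-to-end, so the call returns None, and `bool(None)` is False.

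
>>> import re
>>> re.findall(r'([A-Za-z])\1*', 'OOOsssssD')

`\1` is not a pattern — it's the concrete string captured by group 1, re-applied verbatim.
With a single group, `findall` returns only what that group captured — 3 items.

['O', 's', 'D']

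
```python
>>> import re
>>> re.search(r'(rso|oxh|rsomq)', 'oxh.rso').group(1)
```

'oxh'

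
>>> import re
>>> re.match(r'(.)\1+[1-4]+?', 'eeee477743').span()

(0, 5)

`re.match` only tries the pattern at the start of the string.
The match spans [0:5] → 'eeee4'.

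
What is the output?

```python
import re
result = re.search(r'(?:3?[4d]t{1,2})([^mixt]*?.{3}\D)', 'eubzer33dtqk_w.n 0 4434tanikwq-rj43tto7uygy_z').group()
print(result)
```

3dtqk_w

This matches optionally the literal '3', then one of [4d], then 1 to 2 of a literal 't' (non-capturing group); then zero or more of any character except [mixt] (lazy), then exactly 3 of any character, then a non-digit (captured).
A `+?`/`*?`/`{m,n}?` starts at its minimum and grows only as far as needed for what follows to match.
`re.search` tries every starting position until one works.
The match spans [7:14] → '3dtqk_w'.
Captured: group 1 = 'qk_w'.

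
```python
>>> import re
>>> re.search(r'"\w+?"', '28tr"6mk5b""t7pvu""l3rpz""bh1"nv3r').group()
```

`re.search` tries every starting position until one works.
The match spans [4:11] → '"6mk5b"'.

'"6mk5b"'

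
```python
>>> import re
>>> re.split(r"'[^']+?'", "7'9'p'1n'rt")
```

Matches to split on: at [1:4] → "'9'"; at [5:9] → "'1n'".
`split` removes every match and returns the 3 fragments in between.

['7', 'p', 'rt']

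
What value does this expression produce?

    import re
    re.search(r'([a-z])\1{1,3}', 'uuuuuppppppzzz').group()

A backreference is literal: `\1` must see the identical characters the first group matched.
Unlike `match`, `search` isn't anchored — it looks for the pattern anywhere in the string.
The match spans [0:4] → 'uuuu'.
Captured: group 1 = 'u'.

'uuuu'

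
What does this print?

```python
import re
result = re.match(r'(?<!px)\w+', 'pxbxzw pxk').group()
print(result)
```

pxbxzw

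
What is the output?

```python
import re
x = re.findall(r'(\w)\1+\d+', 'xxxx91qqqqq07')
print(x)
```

['x', 'q']

The backreference `\1` re-matches whatever the first group consumed, character for character.
Matches: at [0:6] match 'xxxx91', group 1 = 'x'; at [6:13] match 'qqqqq07', group 1 = 'q'.
With a single group, `findall` returns only what that group captured — 2 items.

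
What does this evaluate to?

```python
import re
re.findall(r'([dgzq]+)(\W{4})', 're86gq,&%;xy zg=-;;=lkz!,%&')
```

The pattern matches one or more of one of [dgzq] (captured); then exactly 4 of a non-word character (captured).
Multiple groups make `findall` return tuples — one 2-tuple for each match.

[('gq', ',&%;'), ('zg', '=-;;'), ('z', '!,%&')]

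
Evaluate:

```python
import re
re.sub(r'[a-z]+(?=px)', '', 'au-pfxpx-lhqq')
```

'au-px-lhqq'

Because the assertion is zero-width, the text it checks is not consumed and won't appear in the result.
Matches: at [3:6] → 'pfx'.
`sub` substitutes '' at each match site.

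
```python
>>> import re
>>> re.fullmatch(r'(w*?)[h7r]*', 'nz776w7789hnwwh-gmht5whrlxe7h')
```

For `fullmatch`, every character of the input must be accounted for by the pattern.
Here the string isn't matched end-to-end, so the call returns None.

None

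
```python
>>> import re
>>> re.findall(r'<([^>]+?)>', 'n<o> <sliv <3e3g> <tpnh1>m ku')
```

Matches: at [1:4] match '<o>', group 1 = 'o'; at [5:17] match '<sliv <3e3g>', group 1 = 'sliv <3e3g'; at [18:25] match '<tpnh1>', group 1 = 'tpnh1'.
Because there's exactly one group, `findall` drops the full match and keeps group 1 from each hit.

['o', 'sliv <3e3g', 'tpnh1']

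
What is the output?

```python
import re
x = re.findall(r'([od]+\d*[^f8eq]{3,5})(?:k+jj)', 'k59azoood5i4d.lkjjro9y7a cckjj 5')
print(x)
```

['oood5i4d.l']

This matches one or more of one of [od], then zero or more of a digit, then 3 to 5 of any character except [f8eq] (captured); then one or more of the literal 'k', then the literal 'jj' (non-capturing group).
Matches: at [5:18] match 'oood5i4d.lkjj', group 1 = 'oood5i4d.l'.
With a single group, `findall` returns only what that group captured — 1 item.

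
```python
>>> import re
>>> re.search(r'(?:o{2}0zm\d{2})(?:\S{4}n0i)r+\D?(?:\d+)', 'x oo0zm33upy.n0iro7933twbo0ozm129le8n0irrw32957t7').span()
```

(2, 22)

This matches exactly 2 of the literal 'o', then the literal '0zm', then exactly 2 of a digit (non-capturing group); then exactly 4 of a non-whitespace character, then the literal 'n0i' (non-capturing group); then one or more of the literal 'r', then optionally a non-digit; then one or more of a digit (non-capturing group).
`re.search` tries every starting position until one works.
The match spans [2:22] → 'oo0zm33upy.n0iro7933'.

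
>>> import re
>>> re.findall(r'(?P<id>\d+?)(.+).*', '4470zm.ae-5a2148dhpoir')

[('4', '470zm.ae-5a2148dhpoir')]

Pattern: one or more of a digit (lazy) (captured as 'id'); then one or more of any character (captured); then zero or more of any character.
With the lazy modifier that quantifier settles for the fewest repetitions that let the rest of the pattern succeed (the atoms after it are unaffected and can still be greedy).
Scanning left to right: at [0:22] match '4470zm.ae-5a2148dhpoir', groups = ('4', '470zm.ae-5a2148dhpoir').
2 groups means the one result is a tuple of 2 captured strings — 1 here.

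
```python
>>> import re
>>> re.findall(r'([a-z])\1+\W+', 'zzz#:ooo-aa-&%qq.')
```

The backreference `\1` re-matches whatever the first group consumed, character for character.
One capturing group, so `findall` returns just the captured substring from each match — 4 in all.

['z', 'o', 'a', 'q']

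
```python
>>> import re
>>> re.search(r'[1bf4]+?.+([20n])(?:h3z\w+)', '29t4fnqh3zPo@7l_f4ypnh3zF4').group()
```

'4fnqh3zPo@7l_f4ypnh3zF4'

Pattern: one or more of one of [1bf4] (lazy); then one or more of any character; then one of [20n] (captured); then the literal 'h3z', then one or more of a word character (non-capturing group).
`re.search` scans for the first position where the pattern succeeds.
The match spans [3:26] → '4fnqh3zPo@7l_f4ypnh3zF4'.
Captured: group 1 = 'n'.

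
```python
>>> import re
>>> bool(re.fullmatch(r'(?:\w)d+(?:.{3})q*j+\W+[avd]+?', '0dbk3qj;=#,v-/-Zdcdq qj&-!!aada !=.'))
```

False

For `fullmatch`, every character of the input must be accounted for by the pattern.
Here the pattern can't cover the whole string, so the call returns None, and `bool(None)` is False.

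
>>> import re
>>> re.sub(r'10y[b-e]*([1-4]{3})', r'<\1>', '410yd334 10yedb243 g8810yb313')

'4<334> <243> g88<313>'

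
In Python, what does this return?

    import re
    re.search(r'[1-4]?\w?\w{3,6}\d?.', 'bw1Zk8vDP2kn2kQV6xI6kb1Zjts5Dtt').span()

The pattern matches optionally a character in [1-4], then optionally a word character; then 3 to 6 of a word character, then optionally a digit, then any character.
`re.search` tries every starting position until one works.
The match spans [0:8] → 'bw1Zk8vD'.

(0, 8)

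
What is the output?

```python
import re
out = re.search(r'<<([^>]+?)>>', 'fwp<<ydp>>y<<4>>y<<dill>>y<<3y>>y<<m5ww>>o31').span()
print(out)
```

`search` walks the string left to right and returns the first match it finds.
The match spans [3:10] → '<<ydp>>'.
Captured: group 1 = 'ydp'.

(3, 10)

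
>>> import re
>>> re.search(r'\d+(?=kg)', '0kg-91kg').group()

'0'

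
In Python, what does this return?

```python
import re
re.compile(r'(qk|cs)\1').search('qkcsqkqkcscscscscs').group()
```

'qkqk'

After group 1 captures some text, `\1` only succeeds where that same text appears again.
`search` walks the string left to right and returns the first match it finds.
The match spans [4:8] → 'qkqk'.
Captured: group 1 = 'qk'.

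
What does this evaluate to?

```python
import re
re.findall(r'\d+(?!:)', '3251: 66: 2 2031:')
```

`(?!…)`/`(?<!…)` only lets a position through if the neighbouring text does NOT match; no characters are consumed.
Walking the string: at [0:3] → '325'; at [6:7] → '6'; at [10:11] → '2'; at [12:15] → '203'.
No capturing groups, so `findall` returns the 4 full match strings.

['325', '6', '2', '203']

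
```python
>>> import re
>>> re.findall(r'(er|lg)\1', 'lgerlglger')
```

['lg']

The backreference `\1` re-matches whatever the first group consumed, character for character.
Scanning left to right: at [4:8] match 'lglg', group 1 = 'lg'.
With a single group, `findall` returns only what that group captured — 1 item.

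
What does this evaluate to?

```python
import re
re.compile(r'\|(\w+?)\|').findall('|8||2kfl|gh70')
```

Scanning left to right: at [0:3] match '|8|', group 1 = '8'; at [3:9] match '|2kfl|', group 1 = '2kfl'.
Because there's exactly one group, `findall` drops the full match and keeps group 1 from each hit.

['8', '2kfl']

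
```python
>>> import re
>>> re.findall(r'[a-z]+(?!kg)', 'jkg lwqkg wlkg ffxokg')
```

['jkg', 'lwqkg', 'wlkg', 'ffxokg']

`(?!…)`/`(?<!…)` only lets a position through if the neighbouring text does NOT match; no characters are consumed.
Scanning left to right: at [0:3] → 'jkg'; at [4:9] → 'lwqkg'; at [10:14] → 'wlkg'; at [15:21] → 'ffxokg'.
`findall` yields the raw match text (4 of them) because the pattern has no groups.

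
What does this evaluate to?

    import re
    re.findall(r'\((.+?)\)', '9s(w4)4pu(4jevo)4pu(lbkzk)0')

['w4', '4jevo', 'lbkzk']

One capturing group, so `findall` returns just the captured substring from each match — 3 in all.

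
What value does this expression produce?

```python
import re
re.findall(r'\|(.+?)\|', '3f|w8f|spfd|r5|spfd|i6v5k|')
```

Lazy quantifiers expand one character at a time until the remainder of the pattern can match.
With a single group, `findall` returns only what that group captured — 3 items.

['w8f', 'r5', 'i6v5k']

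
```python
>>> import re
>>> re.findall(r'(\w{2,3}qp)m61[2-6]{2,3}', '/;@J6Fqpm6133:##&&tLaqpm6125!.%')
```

['J6Fqp', 'tLaqp']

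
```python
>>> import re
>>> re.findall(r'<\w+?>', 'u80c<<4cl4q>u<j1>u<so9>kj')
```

['<4cl4q>', '<j1>', '<so9>']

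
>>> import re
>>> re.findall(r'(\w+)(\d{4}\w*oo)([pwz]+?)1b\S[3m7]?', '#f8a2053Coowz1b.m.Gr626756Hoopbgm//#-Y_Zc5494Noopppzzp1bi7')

[('f8a', '2053Coo', 'wz'), ('Y_Zc', '5494Noo', 'pppzzp')]

This matches one or more of a word character (captured); then exactly 4 of a digit, then zero or more of a word character, then the literal 'oo' (captured); then one or more of one of [pwz] (lazy) (captured); then the literal '1b', then a non-whitespace character, then optionally one of [3m7].
Scanning left to right: at [1:17] match 'f8a2053Coowz1b.m', groups = ('f8a', '2053Coo', 'wz'); at [37:58] match 'Y_Zc5494Noopppzzp1bi7', groups = ('Y_Zc', '5494Noo', 'pppzzp').
With 3 capturing groups, `findall` returns a 3-tuple per match.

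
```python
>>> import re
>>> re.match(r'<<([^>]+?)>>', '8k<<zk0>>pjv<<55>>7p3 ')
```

`re.match` won't scan ahead — the pattern has to work from the very first character.
Here the string doesn't start with a match, so the call returns None.

None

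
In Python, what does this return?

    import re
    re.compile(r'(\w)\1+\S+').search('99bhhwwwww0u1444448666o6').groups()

('9',)

The match spans [0:24] → '99bhhwwwww0u1444448666o6'.
Captured: group 1 = '9'.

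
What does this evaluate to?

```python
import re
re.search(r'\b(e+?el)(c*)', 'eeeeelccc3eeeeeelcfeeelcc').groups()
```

('eeeeel', 'ccc')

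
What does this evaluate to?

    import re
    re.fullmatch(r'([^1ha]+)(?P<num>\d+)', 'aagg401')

This matches one or more of any character except [1ha] (captured); then one or more of a digit (captured as 'num').
`re.fullmatch` requires the pattern to consume the entire string.
Here the pattern can't cover the whole string, so the call returns None.

None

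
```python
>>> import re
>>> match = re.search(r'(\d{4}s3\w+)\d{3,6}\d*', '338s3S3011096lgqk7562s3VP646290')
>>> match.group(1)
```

Pattern: exactly 4 of a digit, then the literal 's3', then one or more of a word character (captured); then 3 to 6 of a digit, then zero or more of a digit.
`re.search` tries every starting position until one works.
The match spans [17:31] → '7562s3VP646290'.
Captured: group 1 = '7562s3VP646'.

'7562s3VP646'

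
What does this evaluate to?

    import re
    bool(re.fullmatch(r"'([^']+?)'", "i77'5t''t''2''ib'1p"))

False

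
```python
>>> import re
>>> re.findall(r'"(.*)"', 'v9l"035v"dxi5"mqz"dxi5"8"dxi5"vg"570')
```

['035v"dxi5"mqz"dxi5"8"dxi5"vg']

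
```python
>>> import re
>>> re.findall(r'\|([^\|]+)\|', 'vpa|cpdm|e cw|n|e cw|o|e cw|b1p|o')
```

['cpdm', 'n', 'o', 'b1p']

Matches: at [3:9] match '|cpdm|', group 1 = 'cpdm'; at [13:16] match '|n|', group 1 = 'n'; at [20:23] match '|o|', group 1 = 'o'; at [27:32] match '|b1p|', group 1 = 'b1p'.
One capturing group, so `findall` returns just the captured substring from each match — 4 in all.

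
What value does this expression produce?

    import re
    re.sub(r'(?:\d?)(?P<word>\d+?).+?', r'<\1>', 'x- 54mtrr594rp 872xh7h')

'x- <4>trr<9>rp <7>xh<7>'

This matches optionally a digit (non-capturing group); then one or more of a digit (lazy) (captured as 'word'); then one or more of any character (lazy).
Matches: at [3:6] → '54m'; at [9:12] → '594'; at [15:18] → '872'; at [20:22] → '7h'.
`\1` in the replacement pulls in group 1's text for each match.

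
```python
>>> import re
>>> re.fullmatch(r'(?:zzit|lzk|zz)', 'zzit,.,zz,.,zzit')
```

None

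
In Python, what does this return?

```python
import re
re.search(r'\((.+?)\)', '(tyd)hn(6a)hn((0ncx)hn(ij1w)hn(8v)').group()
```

'(tyd)'

`re.search` tries every starting position until one works.
The match spans [0:5] → '(tyd)'.
Captured: group 1 = 'tyd'.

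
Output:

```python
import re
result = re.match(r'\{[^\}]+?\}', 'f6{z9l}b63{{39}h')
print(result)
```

With `match`, the pattern is implicitly anchored at the beginning.
Here the pattern fails at index 0, so the call returns None.

None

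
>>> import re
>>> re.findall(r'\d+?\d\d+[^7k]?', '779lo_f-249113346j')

The pattern matches one or more of a digit (lazy), then a digit; then one or more of a digit; then optionally any character except [7k].
Matches: at [0:4] → '779l'; at [8:18] → '249113346j'.
With no groups in the pattern, `findall` gives back each whole match — 2 here.

['779l', '249113346j']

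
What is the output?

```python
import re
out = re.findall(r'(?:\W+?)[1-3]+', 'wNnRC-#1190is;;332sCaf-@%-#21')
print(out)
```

['-#11', ';;332', '-@%-#21']

Pattern: one or more of a non-word character (lazy) (non-capturing group); then one or more of a character in [1-3].
Scanning left to right: at [5:9] → '-#11'; at [13:18] → ';;332'; at [22:29] → '-@%-#21'.
With no groups in the pattern, `findall` gives back each whole match — 3 here.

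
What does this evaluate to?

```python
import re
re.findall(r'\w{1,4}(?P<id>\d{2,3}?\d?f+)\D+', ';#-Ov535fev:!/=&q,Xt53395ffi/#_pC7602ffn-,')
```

['35f', '95ff', '02ff']

This matches 1 to 4 of a word character; then 2 to 3 of a digit (lazy), then optionally a digit, then one or more of the literal 'f' (captured as 'id'); then one or more of a non-digit.
Matches: at [3:20] match 'Ov535fev:!/=&q,Xt', group 1 = '35f'; at [20:33] match '53395ffi/#_pC', group 1 = '95ff'; at [33:42] match '7602ffn-,', group 1 = '02ff'.
Because there's exactly one group, `findall` drops the full match and keeps group 1 from each hit.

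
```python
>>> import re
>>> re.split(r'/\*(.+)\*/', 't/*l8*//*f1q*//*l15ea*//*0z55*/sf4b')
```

['t', 'l8*//*f1q*//*l15ea*//*0z55', 'sf4b']

Matches to split on: at [1:31] → '/*l8*//*f1q*//*l15ea*//*0z55*/'.
Because the pattern has a capturing group, `split` also inserts each captured text between the pieces.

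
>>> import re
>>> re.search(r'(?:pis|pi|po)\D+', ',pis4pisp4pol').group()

'pis'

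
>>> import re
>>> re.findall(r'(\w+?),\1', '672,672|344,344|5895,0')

['672', '344']

`\1` has to match the exact text group 1 already captured.
With a single group, `findall` returns only what that group captured — 2 items.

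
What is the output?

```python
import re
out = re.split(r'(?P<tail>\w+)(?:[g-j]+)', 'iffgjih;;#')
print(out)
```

Pattern: one or more of a word character (captured as 'tail'); then one or more of a character in [g-j] (non-capturing group).
Matches to split on: at [0:7] → 'iffgjih'.
`re.split` interleaves the captured-group text with the surrounding fragments.

['', 'iffgji', ';;#']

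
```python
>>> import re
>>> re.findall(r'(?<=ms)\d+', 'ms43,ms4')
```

['43', '4']

The lookaround is zero-width — it requires the adjacent text to match without consuming it, so the asserted text isn't part of the match.
Walking the string: at [2:4] → '43'; at [7:8] → '4'.
`findall` yields the raw match text (2 of them) because the pattern has no groups.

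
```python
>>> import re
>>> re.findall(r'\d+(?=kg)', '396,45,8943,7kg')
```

['7']

The `(?=…)`/`(?<=…)` assertion just peeks at neighbouring text; it doesn't advance the match position.
Scanning left to right: at [12:13] → '7'.
No capturing groups, so `findall` returns the 1 full match string.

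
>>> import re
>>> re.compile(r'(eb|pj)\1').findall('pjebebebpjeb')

The backreference `\1` re-matches whatever the first group consumed, character for character.
Matches: at [2:6] match 'ebeb', group 1 = 'eb'.
Because there's exactly one group, `findall` drops the full match and keeps group 1 from the one hit.

['eb']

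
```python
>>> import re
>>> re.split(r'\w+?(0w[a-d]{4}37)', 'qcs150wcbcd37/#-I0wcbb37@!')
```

Because the pattern has a capturing group, `split` also inserts each captured text between the pieces.

['', '0wcbcd37', '/#-I0wcbb37@!']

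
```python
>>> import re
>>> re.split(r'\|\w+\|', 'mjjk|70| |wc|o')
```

['mjjk', ' ', 'o']

Matches to split on: at [4:8] → '|70|'; at [9:13] → '|wc|'.
Each match becomes a cut point; 3 segments remain.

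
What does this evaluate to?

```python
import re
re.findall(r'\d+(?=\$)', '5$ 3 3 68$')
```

['5', '68']

The `(?=…)`/`(?<=…)` assertion just peeks at neighbouring text; it doesn't advance the match position.
Walking the string: at [0:1] → '5'; at [7:9] → '68'.
No capturing groups, so `findall` returns the 2 full match strings.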